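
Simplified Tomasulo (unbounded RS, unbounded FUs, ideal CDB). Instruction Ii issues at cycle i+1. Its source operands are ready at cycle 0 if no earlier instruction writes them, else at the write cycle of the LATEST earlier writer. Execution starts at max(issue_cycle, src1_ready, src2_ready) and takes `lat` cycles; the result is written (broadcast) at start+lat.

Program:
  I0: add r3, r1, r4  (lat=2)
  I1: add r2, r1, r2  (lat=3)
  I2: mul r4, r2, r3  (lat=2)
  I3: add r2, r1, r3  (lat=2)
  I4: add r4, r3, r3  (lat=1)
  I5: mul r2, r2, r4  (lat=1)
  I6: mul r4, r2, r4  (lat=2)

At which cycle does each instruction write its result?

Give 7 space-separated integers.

Answer: 3 5 7 6 6 7 9

Derivation:
I0 add r3: issue@1 deps=(None,None) exec_start@1 write@3
I1 add r2: issue@2 deps=(None,None) exec_start@2 write@5
I2 mul r4: issue@3 deps=(1,0) exec_start@5 write@7
I3 add r2: issue@4 deps=(None,0) exec_start@4 write@6
I4 add r4: issue@5 deps=(0,0) exec_start@5 write@6
I5 mul r2: issue@6 deps=(3,4) exec_start@6 write@7
I6 mul r4: issue@7 deps=(5,4) exec_start@7 write@9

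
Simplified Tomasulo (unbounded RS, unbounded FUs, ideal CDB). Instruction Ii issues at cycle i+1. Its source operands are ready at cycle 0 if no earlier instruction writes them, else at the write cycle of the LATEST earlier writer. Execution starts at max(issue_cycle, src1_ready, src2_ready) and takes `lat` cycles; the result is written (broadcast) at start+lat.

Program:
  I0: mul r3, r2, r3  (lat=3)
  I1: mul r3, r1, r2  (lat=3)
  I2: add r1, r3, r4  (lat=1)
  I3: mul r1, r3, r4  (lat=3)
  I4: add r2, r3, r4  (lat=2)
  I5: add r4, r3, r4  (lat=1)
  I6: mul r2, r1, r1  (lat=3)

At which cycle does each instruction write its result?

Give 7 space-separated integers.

Answer: 4 5 6 8 7 7 11

Derivation:
I0 mul r3: issue@1 deps=(None,None) exec_start@1 write@4
I1 mul r3: issue@2 deps=(None,None) exec_start@2 write@5
I2 add r1: issue@3 deps=(1,None) exec_start@5 write@6
I3 mul r1: issue@4 deps=(1,None) exec_start@5 write@8
I4 add r2: issue@5 deps=(1,None) exec_start@5 write@7
I5 add r4: issue@6 deps=(1,None) exec_start@6 write@7
I6 mul r2: issue@7 deps=(3,3) exec_start@8 write@11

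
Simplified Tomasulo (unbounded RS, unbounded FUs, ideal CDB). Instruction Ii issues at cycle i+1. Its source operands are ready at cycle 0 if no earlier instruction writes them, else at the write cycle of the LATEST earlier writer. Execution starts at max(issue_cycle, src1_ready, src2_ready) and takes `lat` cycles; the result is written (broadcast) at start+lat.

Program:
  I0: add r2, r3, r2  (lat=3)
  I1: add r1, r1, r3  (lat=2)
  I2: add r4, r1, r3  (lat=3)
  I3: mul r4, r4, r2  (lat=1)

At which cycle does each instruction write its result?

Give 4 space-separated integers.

Answer: 4 4 7 8

Derivation:
I0 add r2: issue@1 deps=(None,None) exec_start@1 write@4
I1 add r1: issue@2 deps=(None,None) exec_start@2 write@4
I2 add r4: issue@3 deps=(1,None) exec_start@4 write@7
I3 mul r4: issue@4 deps=(2,0) exec_start@7 write@8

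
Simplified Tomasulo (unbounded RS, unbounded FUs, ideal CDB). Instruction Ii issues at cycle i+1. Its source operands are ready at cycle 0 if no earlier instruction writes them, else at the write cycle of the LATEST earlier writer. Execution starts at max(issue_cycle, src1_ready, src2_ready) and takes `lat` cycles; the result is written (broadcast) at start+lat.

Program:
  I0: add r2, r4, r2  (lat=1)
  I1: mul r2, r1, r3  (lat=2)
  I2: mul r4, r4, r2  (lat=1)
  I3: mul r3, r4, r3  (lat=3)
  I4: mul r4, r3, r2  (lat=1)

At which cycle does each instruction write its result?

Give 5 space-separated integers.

Answer: 2 4 5 8 9

Derivation:
I0 add r2: issue@1 deps=(None,None) exec_start@1 write@2
I1 mul r2: issue@2 deps=(None,None) exec_start@2 write@4
I2 mul r4: issue@3 deps=(None,1) exec_start@4 write@5
I3 mul r3: issue@4 deps=(2,None) exec_start@5 write@8
I4 mul r4: issue@5 deps=(3,1) exec_start@8 write@9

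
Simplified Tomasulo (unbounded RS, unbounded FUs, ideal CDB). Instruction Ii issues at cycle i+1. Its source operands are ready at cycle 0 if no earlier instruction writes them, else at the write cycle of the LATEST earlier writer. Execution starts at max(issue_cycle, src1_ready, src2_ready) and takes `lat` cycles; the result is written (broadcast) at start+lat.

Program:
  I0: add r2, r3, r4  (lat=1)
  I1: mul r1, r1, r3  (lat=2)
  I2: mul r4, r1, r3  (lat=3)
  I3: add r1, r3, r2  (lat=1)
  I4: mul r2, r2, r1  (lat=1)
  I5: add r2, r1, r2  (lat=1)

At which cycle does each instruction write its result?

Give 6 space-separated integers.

I0 add r2: issue@1 deps=(None,None) exec_start@1 write@2
I1 mul r1: issue@2 deps=(None,None) exec_start@2 write@4
I2 mul r4: issue@3 deps=(1,None) exec_start@4 write@7
I3 add r1: issue@4 deps=(None,0) exec_start@4 write@5
I4 mul r2: issue@5 deps=(0,3) exec_start@5 write@6
I5 add r2: issue@6 deps=(3,4) exec_start@6 write@7

Answer: 2 4 7 5 6 7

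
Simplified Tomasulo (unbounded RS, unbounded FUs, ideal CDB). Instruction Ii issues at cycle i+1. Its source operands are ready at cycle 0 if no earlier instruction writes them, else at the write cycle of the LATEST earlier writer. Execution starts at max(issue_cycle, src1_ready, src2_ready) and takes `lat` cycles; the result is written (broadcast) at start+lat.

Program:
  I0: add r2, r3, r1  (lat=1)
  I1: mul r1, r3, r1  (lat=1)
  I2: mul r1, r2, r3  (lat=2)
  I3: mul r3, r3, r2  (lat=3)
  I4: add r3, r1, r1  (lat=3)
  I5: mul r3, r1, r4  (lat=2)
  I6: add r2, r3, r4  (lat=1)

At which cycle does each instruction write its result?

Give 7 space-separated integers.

I0 add r2: issue@1 deps=(None,None) exec_start@1 write@2
I1 mul r1: issue@2 deps=(None,None) exec_start@2 write@3
I2 mul r1: issue@3 deps=(0,None) exec_start@3 write@5
I3 mul r3: issue@4 deps=(None,0) exec_start@4 write@7
I4 add r3: issue@5 deps=(2,2) exec_start@5 write@8
I5 mul r3: issue@6 deps=(2,None) exec_start@6 write@8
I6 add r2: issue@7 deps=(5,None) exec_start@8 write@9

Answer: 2 3 5 7 8 8 9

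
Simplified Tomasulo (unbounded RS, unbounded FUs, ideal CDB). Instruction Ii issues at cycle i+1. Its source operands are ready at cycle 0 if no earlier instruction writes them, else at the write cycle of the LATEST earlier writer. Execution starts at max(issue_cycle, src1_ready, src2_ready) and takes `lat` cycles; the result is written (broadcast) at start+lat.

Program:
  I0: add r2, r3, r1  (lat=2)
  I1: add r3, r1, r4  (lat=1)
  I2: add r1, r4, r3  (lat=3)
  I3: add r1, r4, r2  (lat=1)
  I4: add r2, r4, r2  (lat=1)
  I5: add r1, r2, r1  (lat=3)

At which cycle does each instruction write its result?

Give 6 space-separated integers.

Answer: 3 3 6 5 6 9

Derivation:
I0 add r2: issue@1 deps=(None,None) exec_start@1 write@3
I1 add r3: issue@2 deps=(None,None) exec_start@2 write@3
I2 add r1: issue@3 deps=(None,1) exec_start@3 write@6
I3 add r1: issue@4 deps=(None,0) exec_start@4 write@5
I4 add r2: issue@5 deps=(None,0) exec_start@5 write@6
I5 add r1: issue@6 deps=(4,3) exec_start@6 write@9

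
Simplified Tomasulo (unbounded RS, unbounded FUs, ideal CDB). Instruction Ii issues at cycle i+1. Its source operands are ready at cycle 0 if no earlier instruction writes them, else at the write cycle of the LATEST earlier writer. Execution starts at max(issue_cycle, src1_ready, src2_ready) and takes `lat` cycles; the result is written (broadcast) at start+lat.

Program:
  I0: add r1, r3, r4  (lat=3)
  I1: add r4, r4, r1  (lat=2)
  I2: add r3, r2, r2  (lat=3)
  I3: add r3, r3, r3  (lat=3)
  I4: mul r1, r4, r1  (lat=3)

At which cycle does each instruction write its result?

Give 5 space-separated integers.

Answer: 4 6 6 9 9

Derivation:
I0 add r1: issue@1 deps=(None,None) exec_start@1 write@4
I1 add r4: issue@2 deps=(None,0) exec_start@4 write@6
I2 add r3: issue@3 deps=(None,None) exec_start@3 write@6
I3 add r3: issue@4 deps=(2,2) exec_start@6 write@9
I4 mul r1: issue@5 deps=(1,0) exec_start@6 write@9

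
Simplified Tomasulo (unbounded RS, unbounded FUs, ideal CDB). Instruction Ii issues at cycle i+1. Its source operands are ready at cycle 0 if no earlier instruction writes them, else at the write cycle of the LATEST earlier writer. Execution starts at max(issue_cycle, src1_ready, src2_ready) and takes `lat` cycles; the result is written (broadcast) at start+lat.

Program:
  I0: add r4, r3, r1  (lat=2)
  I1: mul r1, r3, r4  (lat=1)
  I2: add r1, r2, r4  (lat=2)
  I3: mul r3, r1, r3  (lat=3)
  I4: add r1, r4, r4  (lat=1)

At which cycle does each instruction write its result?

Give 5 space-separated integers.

Answer: 3 4 5 8 6

Derivation:
I0 add r4: issue@1 deps=(None,None) exec_start@1 write@3
I1 mul r1: issue@2 deps=(None,0) exec_start@3 write@4
I2 add r1: issue@3 deps=(None,0) exec_start@3 write@5
I3 mul r3: issue@4 deps=(2,None) exec_start@5 write@8
I4 add r1: issue@5 deps=(0,0) exec_start@5 write@6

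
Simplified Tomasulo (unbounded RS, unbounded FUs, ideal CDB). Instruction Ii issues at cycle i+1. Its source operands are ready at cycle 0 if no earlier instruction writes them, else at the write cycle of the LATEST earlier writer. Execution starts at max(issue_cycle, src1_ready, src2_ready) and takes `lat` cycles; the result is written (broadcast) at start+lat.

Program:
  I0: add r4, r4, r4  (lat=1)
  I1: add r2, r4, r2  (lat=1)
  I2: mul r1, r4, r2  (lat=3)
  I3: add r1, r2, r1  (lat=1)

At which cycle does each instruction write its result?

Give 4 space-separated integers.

Answer: 2 3 6 7

Derivation:
I0 add r4: issue@1 deps=(None,None) exec_start@1 write@2
I1 add r2: issue@2 deps=(0,None) exec_start@2 write@3
I2 mul r1: issue@3 deps=(0,1) exec_start@3 write@6
I3 add r1: issue@4 deps=(1,2) exec_start@6 write@7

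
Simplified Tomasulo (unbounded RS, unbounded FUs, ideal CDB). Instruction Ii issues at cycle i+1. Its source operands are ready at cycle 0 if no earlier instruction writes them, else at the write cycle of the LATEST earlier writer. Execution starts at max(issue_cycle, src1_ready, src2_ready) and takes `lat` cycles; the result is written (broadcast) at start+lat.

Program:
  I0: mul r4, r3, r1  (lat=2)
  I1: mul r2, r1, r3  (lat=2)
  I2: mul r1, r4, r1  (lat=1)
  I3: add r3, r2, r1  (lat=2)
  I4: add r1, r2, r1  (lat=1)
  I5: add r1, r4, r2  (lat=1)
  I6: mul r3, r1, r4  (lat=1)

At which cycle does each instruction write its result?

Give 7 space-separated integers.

Answer: 3 4 4 6 6 7 8

Derivation:
I0 mul r4: issue@1 deps=(None,None) exec_start@1 write@3
I1 mul r2: issue@2 deps=(None,None) exec_start@2 write@4
I2 mul r1: issue@3 deps=(0,None) exec_start@3 write@4
I3 add r3: issue@4 deps=(1,2) exec_start@4 write@6
I4 add r1: issue@5 deps=(1,2) exec_start@5 write@6
I5 add r1: issue@6 deps=(0,1) exec_start@6 write@7
I6 mul r3: issue@7 deps=(5,0) exec_start@7 write@8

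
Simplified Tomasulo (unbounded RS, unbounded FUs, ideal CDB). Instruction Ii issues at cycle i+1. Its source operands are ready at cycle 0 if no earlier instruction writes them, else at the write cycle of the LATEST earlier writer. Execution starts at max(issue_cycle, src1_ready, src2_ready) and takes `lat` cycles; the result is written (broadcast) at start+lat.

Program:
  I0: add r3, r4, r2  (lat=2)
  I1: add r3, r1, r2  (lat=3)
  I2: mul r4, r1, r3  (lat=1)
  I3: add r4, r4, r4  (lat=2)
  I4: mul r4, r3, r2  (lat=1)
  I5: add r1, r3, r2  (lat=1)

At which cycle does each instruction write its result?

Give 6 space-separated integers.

Answer: 3 5 6 8 6 7

Derivation:
I0 add r3: issue@1 deps=(None,None) exec_start@1 write@3
I1 add r3: issue@2 deps=(None,None) exec_start@2 write@5
I2 mul r4: issue@3 deps=(None,1) exec_start@5 write@6
I3 add r4: issue@4 deps=(2,2) exec_start@6 write@8
I4 mul r4: issue@5 deps=(1,None) exec_start@5 write@6
I5 add r1: issue@6 deps=(1,None) exec_start@6 write@7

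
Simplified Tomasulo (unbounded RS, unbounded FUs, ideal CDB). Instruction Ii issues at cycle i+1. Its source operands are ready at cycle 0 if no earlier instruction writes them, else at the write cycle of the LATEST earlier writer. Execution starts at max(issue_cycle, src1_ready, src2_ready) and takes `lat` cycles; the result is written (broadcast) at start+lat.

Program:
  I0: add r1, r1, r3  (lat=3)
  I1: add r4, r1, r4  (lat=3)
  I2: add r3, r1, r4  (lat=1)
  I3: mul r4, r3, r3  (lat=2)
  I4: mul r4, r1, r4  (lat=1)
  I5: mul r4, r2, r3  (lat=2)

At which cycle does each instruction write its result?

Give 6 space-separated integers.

I0 add r1: issue@1 deps=(None,None) exec_start@1 write@4
I1 add r4: issue@2 deps=(0,None) exec_start@4 write@7
I2 add r3: issue@3 deps=(0,1) exec_start@7 write@8
I3 mul r4: issue@4 deps=(2,2) exec_start@8 write@10
I4 mul r4: issue@5 deps=(0,3) exec_start@10 write@11
I5 mul r4: issue@6 deps=(None,2) exec_start@8 write@10

Answer: 4 7 8 10 11 10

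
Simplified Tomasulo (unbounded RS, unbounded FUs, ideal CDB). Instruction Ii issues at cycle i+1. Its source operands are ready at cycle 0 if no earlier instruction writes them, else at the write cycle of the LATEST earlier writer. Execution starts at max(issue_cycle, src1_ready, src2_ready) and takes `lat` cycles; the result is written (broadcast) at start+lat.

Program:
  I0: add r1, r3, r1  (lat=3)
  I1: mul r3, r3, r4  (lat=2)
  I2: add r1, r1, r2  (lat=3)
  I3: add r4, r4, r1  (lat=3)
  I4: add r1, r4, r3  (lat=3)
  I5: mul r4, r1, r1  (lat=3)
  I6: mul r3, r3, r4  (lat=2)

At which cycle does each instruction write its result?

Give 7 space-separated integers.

I0 add r1: issue@1 deps=(None,None) exec_start@1 write@4
I1 mul r3: issue@2 deps=(None,None) exec_start@2 write@4
I2 add r1: issue@3 deps=(0,None) exec_start@4 write@7
I3 add r4: issue@4 deps=(None,2) exec_start@7 write@10
I4 add r1: issue@5 deps=(3,1) exec_start@10 write@13
I5 mul r4: issue@6 deps=(4,4) exec_start@13 write@16
I6 mul r3: issue@7 deps=(1,5) exec_start@16 write@18

Answer: 4 4 7 10 13 16 18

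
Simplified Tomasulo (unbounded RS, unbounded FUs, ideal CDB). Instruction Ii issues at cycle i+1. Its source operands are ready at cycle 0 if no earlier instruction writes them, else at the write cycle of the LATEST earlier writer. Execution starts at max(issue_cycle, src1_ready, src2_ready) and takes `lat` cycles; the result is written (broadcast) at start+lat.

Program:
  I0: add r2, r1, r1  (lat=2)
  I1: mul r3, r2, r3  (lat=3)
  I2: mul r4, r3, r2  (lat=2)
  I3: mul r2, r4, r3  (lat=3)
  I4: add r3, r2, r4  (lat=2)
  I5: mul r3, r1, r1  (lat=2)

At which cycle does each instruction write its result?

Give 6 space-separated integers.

Answer: 3 6 8 11 13 8

Derivation:
I0 add r2: issue@1 deps=(None,None) exec_start@1 write@3
I1 mul r3: issue@2 deps=(0,None) exec_start@3 write@6
I2 mul r4: issue@3 deps=(1,0) exec_start@6 write@8
I3 mul r2: issue@4 deps=(2,1) exec_start@8 write@11
I4 add r3: issue@5 deps=(3,2) exec_start@11 write@13
I5 mul r3: issue@6 deps=(None,None) exec_start@6 write@8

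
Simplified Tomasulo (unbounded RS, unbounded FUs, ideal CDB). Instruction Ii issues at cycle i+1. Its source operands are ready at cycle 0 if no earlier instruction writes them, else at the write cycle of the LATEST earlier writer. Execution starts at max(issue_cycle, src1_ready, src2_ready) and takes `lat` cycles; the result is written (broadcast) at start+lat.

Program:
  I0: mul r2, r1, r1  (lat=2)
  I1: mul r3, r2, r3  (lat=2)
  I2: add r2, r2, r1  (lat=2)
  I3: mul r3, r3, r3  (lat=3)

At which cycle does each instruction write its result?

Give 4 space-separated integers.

I0 mul r2: issue@1 deps=(None,None) exec_start@1 write@3
I1 mul r3: issue@2 deps=(0,None) exec_start@3 write@5
I2 add r2: issue@3 deps=(0,None) exec_start@3 write@5
I3 mul r3: issue@4 deps=(1,1) exec_start@5 write@8

Answer: 3 5 5 8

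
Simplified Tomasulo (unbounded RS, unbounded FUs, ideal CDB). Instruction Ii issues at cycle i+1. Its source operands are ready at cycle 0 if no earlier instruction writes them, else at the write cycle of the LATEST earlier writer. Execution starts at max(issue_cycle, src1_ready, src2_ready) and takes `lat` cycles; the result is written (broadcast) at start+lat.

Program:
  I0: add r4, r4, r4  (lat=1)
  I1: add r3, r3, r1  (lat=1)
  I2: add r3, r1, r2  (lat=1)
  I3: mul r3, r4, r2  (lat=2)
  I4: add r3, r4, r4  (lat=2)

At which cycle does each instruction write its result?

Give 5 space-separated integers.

I0 add r4: issue@1 deps=(None,None) exec_start@1 write@2
I1 add r3: issue@2 deps=(None,None) exec_start@2 write@3
I2 add r3: issue@3 deps=(None,None) exec_start@3 write@4
I3 mul r3: issue@4 deps=(0,None) exec_start@4 write@6
I4 add r3: issue@5 deps=(0,0) exec_start@5 write@7

Answer: 2 3 4 6 7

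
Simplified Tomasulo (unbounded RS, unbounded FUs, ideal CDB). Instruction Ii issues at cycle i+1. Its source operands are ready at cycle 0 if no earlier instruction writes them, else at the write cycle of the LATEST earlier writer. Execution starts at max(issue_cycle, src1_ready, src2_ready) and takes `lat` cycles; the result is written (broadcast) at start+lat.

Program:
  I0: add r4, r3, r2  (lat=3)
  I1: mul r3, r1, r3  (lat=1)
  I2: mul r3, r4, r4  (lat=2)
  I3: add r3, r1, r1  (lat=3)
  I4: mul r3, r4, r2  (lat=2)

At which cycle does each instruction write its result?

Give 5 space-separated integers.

I0 add r4: issue@1 deps=(None,None) exec_start@1 write@4
I1 mul r3: issue@2 deps=(None,None) exec_start@2 write@3
I2 mul r3: issue@3 deps=(0,0) exec_start@4 write@6
I3 add r3: issue@4 deps=(None,None) exec_start@4 write@7
I4 mul r3: issue@5 deps=(0,None) exec_start@5 write@7

Answer: 4 3 6 7 7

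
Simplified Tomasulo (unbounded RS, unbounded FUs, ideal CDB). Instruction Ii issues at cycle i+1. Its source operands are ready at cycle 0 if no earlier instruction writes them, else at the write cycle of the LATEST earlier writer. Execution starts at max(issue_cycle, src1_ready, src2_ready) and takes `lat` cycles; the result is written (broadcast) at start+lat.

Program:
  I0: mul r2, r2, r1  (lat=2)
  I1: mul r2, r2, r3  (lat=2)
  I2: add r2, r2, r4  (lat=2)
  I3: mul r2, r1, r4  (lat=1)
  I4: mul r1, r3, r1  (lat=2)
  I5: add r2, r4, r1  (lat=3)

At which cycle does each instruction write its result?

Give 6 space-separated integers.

Answer: 3 5 7 5 7 10

Derivation:
I0 mul r2: issue@1 deps=(None,None) exec_start@1 write@3
I1 mul r2: issue@2 deps=(0,None) exec_start@3 write@5
I2 add r2: issue@3 deps=(1,None) exec_start@5 write@7
I3 mul r2: issue@4 deps=(None,None) exec_start@4 write@5
I4 mul r1: issue@5 deps=(None,None) exec_start@5 write@7
I5 add r2: issue@6 deps=(None,4) exec_start@7 write@10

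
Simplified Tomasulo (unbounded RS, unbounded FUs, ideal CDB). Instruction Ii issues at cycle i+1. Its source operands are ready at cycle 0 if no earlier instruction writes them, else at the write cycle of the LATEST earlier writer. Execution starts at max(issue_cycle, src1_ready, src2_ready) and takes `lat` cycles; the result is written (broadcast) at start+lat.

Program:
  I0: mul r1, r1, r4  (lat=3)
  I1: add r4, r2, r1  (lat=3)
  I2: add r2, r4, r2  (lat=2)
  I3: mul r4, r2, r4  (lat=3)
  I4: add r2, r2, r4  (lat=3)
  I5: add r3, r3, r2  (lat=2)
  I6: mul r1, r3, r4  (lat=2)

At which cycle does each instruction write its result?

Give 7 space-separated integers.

I0 mul r1: issue@1 deps=(None,None) exec_start@1 write@4
I1 add r4: issue@2 deps=(None,0) exec_start@4 write@7
I2 add r2: issue@3 deps=(1,None) exec_start@7 write@9
I3 mul r4: issue@4 deps=(2,1) exec_start@9 write@12
I4 add r2: issue@5 deps=(2,3) exec_start@12 write@15
I5 add r3: issue@6 deps=(None,4) exec_start@15 write@17
I6 mul r1: issue@7 deps=(5,3) exec_start@17 write@19

Answer: 4 7 9 12 15 17 19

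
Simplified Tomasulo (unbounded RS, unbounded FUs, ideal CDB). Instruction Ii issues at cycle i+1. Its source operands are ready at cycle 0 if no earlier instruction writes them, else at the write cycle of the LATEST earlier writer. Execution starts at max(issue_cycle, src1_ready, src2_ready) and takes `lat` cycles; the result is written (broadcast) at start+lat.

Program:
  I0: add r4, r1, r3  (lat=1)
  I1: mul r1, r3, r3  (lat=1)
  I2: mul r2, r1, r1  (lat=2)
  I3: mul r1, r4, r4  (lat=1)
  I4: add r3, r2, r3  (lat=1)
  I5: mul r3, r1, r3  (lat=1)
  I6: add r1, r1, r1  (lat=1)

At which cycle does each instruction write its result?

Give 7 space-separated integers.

I0 add r4: issue@1 deps=(None,None) exec_start@1 write@2
I1 mul r1: issue@2 deps=(None,None) exec_start@2 write@3
I2 mul r2: issue@3 deps=(1,1) exec_start@3 write@5
I3 mul r1: issue@4 deps=(0,0) exec_start@4 write@5
I4 add r3: issue@5 deps=(2,None) exec_start@5 write@6
I5 mul r3: issue@6 deps=(3,4) exec_start@6 write@7
I6 add r1: issue@7 deps=(3,3) exec_start@7 write@8

Answer: 2 3 5 5 6 7 8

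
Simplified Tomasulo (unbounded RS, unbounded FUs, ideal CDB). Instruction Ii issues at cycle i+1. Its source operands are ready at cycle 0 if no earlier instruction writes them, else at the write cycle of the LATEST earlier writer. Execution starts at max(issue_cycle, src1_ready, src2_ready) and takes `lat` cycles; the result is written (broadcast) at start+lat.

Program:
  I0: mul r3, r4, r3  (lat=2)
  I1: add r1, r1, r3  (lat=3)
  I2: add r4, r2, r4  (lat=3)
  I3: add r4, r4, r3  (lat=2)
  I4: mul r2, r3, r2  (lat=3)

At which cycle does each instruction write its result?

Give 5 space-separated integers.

I0 mul r3: issue@1 deps=(None,None) exec_start@1 write@3
I1 add r1: issue@2 deps=(None,0) exec_start@3 write@6
I2 add r4: issue@3 deps=(None,None) exec_start@3 write@6
I3 add r4: issue@4 deps=(2,0) exec_start@6 write@8
I4 mul r2: issue@5 deps=(0,None) exec_start@5 write@8

Answer: 3 6 6 8 8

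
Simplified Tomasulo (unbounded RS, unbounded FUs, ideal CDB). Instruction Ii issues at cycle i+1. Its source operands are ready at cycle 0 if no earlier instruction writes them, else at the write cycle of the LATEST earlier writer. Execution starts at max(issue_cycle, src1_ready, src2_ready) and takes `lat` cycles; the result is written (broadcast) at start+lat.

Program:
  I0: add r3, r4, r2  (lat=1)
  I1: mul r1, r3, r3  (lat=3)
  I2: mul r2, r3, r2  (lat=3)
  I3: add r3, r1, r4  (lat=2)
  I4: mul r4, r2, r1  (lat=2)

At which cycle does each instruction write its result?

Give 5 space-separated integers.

I0 add r3: issue@1 deps=(None,None) exec_start@1 write@2
I1 mul r1: issue@2 deps=(0,0) exec_start@2 write@5
I2 mul r2: issue@3 deps=(0,None) exec_start@3 write@6
I3 add r3: issue@4 deps=(1,None) exec_start@5 write@7
I4 mul r4: issue@5 deps=(2,1) exec_start@6 write@8

Answer: 2 5 6 7 8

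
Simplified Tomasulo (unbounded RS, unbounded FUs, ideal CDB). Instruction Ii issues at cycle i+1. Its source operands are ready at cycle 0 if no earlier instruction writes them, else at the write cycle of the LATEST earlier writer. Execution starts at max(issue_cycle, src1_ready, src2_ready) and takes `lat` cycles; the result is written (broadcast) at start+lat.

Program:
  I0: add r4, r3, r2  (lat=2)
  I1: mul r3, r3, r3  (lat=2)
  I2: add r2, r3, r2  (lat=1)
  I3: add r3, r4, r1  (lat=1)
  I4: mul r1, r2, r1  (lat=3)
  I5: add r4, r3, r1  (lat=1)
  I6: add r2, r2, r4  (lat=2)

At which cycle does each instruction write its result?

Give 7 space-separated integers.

Answer: 3 4 5 5 8 9 11

Derivation:
I0 add r4: issue@1 deps=(None,None) exec_start@1 write@3
I1 mul r3: issue@2 deps=(None,None) exec_start@2 write@4
I2 add r2: issue@3 deps=(1,None) exec_start@4 write@5
I3 add r3: issue@4 deps=(0,None) exec_start@4 write@5
I4 mul r1: issue@5 deps=(2,None) exec_start@5 write@8
I5 add r4: issue@6 deps=(3,4) exec_start@8 write@9
I6 add r2: issue@7 deps=(2,5) exec_start@9 write@11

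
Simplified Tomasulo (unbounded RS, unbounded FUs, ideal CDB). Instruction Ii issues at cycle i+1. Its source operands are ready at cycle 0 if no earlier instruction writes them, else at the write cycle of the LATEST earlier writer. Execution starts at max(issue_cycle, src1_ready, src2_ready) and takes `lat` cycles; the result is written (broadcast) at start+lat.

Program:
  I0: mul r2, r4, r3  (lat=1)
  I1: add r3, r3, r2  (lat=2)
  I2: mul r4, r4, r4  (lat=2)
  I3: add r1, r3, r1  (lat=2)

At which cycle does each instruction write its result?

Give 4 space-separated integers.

I0 mul r2: issue@1 deps=(None,None) exec_start@1 write@2
I1 add r3: issue@2 deps=(None,0) exec_start@2 write@4
I2 mul r4: issue@3 deps=(None,None) exec_start@3 write@5
I3 add r1: issue@4 deps=(1,None) exec_start@4 write@6

Answer: 2 4 5 6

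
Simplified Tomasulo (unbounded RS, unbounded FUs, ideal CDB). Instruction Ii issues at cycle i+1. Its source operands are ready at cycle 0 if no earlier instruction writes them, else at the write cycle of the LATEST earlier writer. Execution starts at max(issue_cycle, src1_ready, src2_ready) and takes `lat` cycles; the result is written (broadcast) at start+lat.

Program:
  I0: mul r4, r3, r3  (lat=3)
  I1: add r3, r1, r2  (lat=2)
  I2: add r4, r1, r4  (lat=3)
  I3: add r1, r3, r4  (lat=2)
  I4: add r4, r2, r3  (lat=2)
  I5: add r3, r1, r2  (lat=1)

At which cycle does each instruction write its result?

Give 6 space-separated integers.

Answer: 4 4 7 9 7 10

Derivation:
I0 mul r4: issue@1 deps=(None,None) exec_start@1 write@4
I1 add r3: issue@2 deps=(None,None) exec_start@2 write@4
I2 add r4: issue@3 deps=(None,0) exec_start@4 write@7
I3 add r1: issue@4 deps=(1,2) exec_start@7 write@9
I4 add r4: issue@5 deps=(None,1) exec_start@5 write@7
I5 add r3: issue@6 deps=(3,None) exec_start@9 write@10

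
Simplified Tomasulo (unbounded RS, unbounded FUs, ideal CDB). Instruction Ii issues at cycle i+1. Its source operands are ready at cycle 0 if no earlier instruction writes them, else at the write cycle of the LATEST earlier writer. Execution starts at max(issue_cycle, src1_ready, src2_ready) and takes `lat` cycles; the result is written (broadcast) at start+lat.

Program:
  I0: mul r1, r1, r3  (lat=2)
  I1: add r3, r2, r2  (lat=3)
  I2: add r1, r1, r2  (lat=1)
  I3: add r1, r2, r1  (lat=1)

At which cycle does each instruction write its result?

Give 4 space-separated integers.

Answer: 3 5 4 5

Derivation:
I0 mul r1: issue@1 deps=(None,None) exec_start@1 write@3
I1 add r3: issue@2 deps=(None,None) exec_start@2 write@5
I2 add r1: issue@3 deps=(0,None) exec_start@3 write@4
I3 add r1: issue@4 deps=(None,2) exec_start@4 write@5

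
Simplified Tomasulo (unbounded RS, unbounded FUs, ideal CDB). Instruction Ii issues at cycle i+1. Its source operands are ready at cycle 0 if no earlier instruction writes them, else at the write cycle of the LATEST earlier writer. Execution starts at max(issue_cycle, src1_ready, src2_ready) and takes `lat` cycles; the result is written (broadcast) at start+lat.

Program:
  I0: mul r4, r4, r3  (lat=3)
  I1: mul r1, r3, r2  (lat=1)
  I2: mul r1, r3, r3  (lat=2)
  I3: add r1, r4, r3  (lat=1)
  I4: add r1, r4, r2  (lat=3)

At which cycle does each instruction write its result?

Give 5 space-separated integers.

I0 mul r4: issue@1 deps=(None,None) exec_start@1 write@4
I1 mul r1: issue@2 deps=(None,None) exec_start@2 write@3
I2 mul r1: issue@3 deps=(None,None) exec_start@3 write@5
I3 add r1: issue@4 deps=(0,None) exec_start@4 write@5
I4 add r1: issue@5 deps=(0,None) exec_start@5 write@8

Answer: 4 3 5 5 8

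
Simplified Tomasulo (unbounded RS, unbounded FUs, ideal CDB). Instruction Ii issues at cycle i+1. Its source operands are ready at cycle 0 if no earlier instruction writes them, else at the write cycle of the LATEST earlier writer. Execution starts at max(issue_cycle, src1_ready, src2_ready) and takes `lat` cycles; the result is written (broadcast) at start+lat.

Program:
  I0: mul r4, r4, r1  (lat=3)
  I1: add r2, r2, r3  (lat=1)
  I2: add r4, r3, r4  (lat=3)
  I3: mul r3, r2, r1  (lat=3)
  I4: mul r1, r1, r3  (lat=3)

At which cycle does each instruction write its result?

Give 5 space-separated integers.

Answer: 4 3 7 7 10

Derivation:
I0 mul r4: issue@1 deps=(None,None) exec_start@1 write@4
I1 add r2: issue@2 deps=(None,None) exec_start@2 write@3
I2 add r4: issue@3 deps=(None,0) exec_start@4 write@7
I3 mul r3: issue@4 deps=(1,None) exec_start@4 write@7
I4 mul r1: issue@5 deps=(None,3) exec_start@7 write@10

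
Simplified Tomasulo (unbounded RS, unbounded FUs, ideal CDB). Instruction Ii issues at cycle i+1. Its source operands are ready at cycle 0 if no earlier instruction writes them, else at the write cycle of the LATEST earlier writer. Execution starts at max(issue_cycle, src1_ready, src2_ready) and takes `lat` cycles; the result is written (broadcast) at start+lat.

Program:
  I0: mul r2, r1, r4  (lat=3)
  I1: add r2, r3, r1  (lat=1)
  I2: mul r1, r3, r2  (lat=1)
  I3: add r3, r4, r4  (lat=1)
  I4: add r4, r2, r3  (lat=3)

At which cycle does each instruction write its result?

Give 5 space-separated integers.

Answer: 4 3 4 5 8

Derivation:
I0 mul r2: issue@1 deps=(None,None) exec_start@1 write@4
I1 add r2: issue@2 deps=(None,None) exec_start@2 write@3
I2 mul r1: issue@3 deps=(None,1) exec_start@3 write@4
I3 add r3: issue@4 deps=(None,None) exec_start@4 write@5
I4 add r4: issue@5 deps=(1,3) exec_start@5 write@8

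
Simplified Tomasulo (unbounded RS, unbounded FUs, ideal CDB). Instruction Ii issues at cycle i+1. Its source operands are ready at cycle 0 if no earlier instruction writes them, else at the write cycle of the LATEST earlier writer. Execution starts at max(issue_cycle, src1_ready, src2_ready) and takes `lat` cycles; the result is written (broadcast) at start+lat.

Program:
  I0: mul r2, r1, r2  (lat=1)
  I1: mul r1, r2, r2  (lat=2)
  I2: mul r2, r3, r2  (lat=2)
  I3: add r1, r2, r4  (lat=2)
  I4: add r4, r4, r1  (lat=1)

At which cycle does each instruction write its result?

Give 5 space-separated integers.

Answer: 2 4 5 7 8

Derivation:
I0 mul r2: issue@1 deps=(None,None) exec_start@1 write@2
I1 mul r1: issue@2 deps=(0,0) exec_start@2 write@4
I2 mul r2: issue@3 deps=(None,0) exec_start@3 write@5
I3 add r1: issue@4 deps=(2,None) exec_start@5 write@7
I4 add r4: issue@5 deps=(None,3) exec_start@7 write@8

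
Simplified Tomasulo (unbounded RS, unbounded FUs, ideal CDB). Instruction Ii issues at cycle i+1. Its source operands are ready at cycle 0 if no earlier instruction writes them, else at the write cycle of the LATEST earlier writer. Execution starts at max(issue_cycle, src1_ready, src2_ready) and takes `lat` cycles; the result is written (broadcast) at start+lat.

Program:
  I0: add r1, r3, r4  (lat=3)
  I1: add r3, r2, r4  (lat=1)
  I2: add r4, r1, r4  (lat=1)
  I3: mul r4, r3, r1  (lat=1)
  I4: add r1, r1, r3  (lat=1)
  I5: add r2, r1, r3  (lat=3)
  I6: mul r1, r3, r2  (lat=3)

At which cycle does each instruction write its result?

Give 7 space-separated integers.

Answer: 4 3 5 5 6 9 12

Derivation:
I0 add r1: issue@1 deps=(None,None) exec_start@1 write@4
I1 add r3: issue@2 deps=(None,None) exec_start@2 write@3
I2 add r4: issue@3 deps=(0,None) exec_start@4 write@5
I3 mul r4: issue@4 deps=(1,0) exec_start@4 write@5
I4 add r1: issue@5 deps=(0,1) exec_start@5 write@6
I5 add r2: issue@6 deps=(4,1) exec_start@6 write@9
I6 mul r1: issue@7 deps=(1,5) exec_start@9 write@12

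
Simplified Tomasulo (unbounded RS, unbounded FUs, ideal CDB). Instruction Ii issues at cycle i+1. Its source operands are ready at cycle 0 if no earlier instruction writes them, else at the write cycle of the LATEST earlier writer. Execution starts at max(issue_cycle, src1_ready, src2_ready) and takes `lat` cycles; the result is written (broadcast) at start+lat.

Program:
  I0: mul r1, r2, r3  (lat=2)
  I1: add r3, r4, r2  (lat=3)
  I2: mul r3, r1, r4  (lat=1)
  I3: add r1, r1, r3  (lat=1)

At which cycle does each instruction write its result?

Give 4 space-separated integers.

I0 mul r1: issue@1 deps=(None,None) exec_start@1 write@3
I1 add r3: issue@2 deps=(None,None) exec_start@2 write@5
I2 mul r3: issue@3 deps=(0,None) exec_start@3 write@4
I3 add r1: issue@4 deps=(0,2) exec_start@4 write@5

Answer: 3 5 4 5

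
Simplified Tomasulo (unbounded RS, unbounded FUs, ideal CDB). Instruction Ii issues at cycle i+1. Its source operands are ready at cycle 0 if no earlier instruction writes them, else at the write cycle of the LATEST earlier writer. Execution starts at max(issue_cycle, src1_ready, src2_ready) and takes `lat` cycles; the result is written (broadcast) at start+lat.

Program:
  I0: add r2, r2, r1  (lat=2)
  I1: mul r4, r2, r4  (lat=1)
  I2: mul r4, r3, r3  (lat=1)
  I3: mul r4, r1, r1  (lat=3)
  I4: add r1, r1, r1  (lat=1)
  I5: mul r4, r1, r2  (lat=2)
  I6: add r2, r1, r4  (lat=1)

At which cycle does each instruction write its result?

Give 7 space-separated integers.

I0 add r2: issue@1 deps=(None,None) exec_start@1 write@3
I1 mul r4: issue@2 deps=(0,None) exec_start@3 write@4
I2 mul r4: issue@3 deps=(None,None) exec_start@3 write@4
I3 mul r4: issue@4 deps=(None,None) exec_start@4 write@7
I4 add r1: issue@5 deps=(None,None) exec_start@5 write@6
I5 mul r4: issue@6 deps=(4,0) exec_start@6 write@8
I6 add r2: issue@7 deps=(4,5) exec_start@8 write@9

Answer: 3 4 4 7 6 8 9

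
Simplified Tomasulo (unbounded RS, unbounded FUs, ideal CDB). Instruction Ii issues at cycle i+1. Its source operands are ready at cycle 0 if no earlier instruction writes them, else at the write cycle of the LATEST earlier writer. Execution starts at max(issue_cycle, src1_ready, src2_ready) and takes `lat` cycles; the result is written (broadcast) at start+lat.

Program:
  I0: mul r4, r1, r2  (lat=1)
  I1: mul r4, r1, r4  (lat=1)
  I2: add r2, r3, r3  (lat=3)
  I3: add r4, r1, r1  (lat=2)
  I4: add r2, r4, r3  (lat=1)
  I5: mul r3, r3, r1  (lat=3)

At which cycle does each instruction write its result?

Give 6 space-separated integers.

Answer: 2 3 6 6 7 9

Derivation:
I0 mul r4: issue@1 deps=(None,None) exec_start@1 write@2
I1 mul r4: issue@2 deps=(None,0) exec_start@2 write@3
I2 add r2: issue@3 deps=(None,None) exec_start@3 write@6
I3 add r4: issue@4 deps=(None,None) exec_start@4 write@6
I4 add r2: issue@5 deps=(3,None) exec_start@6 write@7
I5 mul r3: issue@6 deps=(None,None) exec_start@6 write@9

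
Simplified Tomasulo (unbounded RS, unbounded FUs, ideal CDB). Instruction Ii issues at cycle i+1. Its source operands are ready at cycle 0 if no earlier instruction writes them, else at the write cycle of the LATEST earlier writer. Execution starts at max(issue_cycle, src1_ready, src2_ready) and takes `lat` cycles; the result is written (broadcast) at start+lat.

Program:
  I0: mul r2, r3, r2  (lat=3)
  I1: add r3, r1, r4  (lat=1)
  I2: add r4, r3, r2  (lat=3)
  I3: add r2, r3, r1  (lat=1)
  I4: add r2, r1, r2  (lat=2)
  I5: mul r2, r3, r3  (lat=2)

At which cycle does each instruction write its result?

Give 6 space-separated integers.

Answer: 4 3 7 5 7 8

Derivation:
I0 mul r2: issue@1 deps=(None,None) exec_start@1 write@4
I1 add r3: issue@2 deps=(None,None) exec_start@2 write@3
I2 add r4: issue@3 deps=(1,0) exec_start@4 write@7
I3 add r2: issue@4 deps=(1,None) exec_start@4 write@5
I4 add r2: issue@5 deps=(None,3) exec_start@5 write@7
I5 mul r2: issue@6 deps=(1,1) exec_start@6 write@8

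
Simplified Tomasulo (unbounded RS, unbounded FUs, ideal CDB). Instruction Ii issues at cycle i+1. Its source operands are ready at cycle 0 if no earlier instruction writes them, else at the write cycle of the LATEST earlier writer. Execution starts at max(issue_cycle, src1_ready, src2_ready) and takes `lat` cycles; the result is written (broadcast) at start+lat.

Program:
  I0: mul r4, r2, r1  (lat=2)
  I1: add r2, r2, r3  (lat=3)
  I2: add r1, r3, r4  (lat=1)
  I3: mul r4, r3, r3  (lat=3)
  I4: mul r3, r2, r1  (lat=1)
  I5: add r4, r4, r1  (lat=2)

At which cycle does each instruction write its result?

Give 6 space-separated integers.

Answer: 3 5 4 7 6 9

Derivation:
I0 mul r4: issue@1 deps=(None,None) exec_start@1 write@3
I1 add r2: issue@2 deps=(None,None) exec_start@2 write@5
I2 add r1: issue@3 deps=(None,0) exec_start@3 write@4
I3 mul r4: issue@4 deps=(None,None) exec_start@4 write@7
I4 mul r3: issue@5 deps=(1,2) exec_start@5 write@6
I5 add r4: issue@6 deps=(3,2) exec_start@7 write@9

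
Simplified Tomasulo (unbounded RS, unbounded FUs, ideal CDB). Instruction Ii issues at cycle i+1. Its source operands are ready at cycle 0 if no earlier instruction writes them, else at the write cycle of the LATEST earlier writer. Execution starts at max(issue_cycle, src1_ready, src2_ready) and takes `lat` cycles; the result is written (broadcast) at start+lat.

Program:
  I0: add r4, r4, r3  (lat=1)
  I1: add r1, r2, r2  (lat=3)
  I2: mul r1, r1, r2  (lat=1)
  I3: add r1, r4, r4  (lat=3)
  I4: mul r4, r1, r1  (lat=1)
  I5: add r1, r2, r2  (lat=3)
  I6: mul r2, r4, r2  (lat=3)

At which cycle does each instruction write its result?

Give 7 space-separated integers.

I0 add r4: issue@1 deps=(None,None) exec_start@1 write@2
I1 add r1: issue@2 deps=(None,None) exec_start@2 write@5
I2 mul r1: issue@3 deps=(1,None) exec_start@5 write@6
I3 add r1: issue@4 deps=(0,0) exec_start@4 write@7
I4 mul r4: issue@5 deps=(3,3) exec_start@7 write@8
I5 add r1: issue@6 deps=(None,None) exec_start@6 write@9
I6 mul r2: issue@7 deps=(4,None) exec_start@8 write@11

Answer: 2 5 6 7 8 9 11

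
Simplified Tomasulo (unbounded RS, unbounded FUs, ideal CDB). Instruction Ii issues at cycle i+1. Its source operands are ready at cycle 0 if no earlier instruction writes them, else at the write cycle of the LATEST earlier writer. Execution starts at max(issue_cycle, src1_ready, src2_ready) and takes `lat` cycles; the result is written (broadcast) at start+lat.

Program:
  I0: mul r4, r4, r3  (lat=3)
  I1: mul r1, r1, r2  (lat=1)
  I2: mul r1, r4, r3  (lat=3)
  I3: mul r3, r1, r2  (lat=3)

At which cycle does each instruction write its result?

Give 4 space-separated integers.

Answer: 4 3 7 10

Derivation:
I0 mul r4: issue@1 deps=(None,None) exec_start@1 write@4
I1 mul r1: issue@2 deps=(None,None) exec_start@2 write@3
I2 mul r1: issue@3 deps=(0,None) exec_start@4 write@7
I3 mul r3: issue@4 deps=(2,None) exec_start@7 write@10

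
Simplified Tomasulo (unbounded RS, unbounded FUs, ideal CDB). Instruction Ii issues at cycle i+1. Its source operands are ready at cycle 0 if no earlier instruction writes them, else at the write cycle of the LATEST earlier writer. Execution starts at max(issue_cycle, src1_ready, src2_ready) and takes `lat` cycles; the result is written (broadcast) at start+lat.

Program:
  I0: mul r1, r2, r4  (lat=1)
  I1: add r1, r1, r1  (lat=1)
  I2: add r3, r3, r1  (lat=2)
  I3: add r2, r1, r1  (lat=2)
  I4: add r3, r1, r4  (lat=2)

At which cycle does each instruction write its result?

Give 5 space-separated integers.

I0 mul r1: issue@1 deps=(None,None) exec_start@1 write@2
I1 add r1: issue@2 deps=(0,0) exec_start@2 write@3
I2 add r3: issue@3 deps=(None,1) exec_start@3 write@5
I3 add r2: issue@4 deps=(1,1) exec_start@4 write@6
I4 add r3: issue@5 deps=(1,None) exec_start@5 write@7

Answer: 2 3 5 6 7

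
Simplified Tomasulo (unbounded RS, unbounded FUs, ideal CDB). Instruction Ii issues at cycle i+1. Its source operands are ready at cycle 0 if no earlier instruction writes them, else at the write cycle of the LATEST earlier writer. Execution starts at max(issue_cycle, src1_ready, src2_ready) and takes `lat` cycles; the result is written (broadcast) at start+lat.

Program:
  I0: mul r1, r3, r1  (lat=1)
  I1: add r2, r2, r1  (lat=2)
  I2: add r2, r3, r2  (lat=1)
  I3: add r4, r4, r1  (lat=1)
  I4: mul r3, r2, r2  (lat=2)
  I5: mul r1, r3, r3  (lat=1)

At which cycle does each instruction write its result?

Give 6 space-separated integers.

I0 mul r1: issue@1 deps=(None,None) exec_start@1 write@2
I1 add r2: issue@2 deps=(None,0) exec_start@2 write@4
I2 add r2: issue@3 deps=(None,1) exec_start@4 write@5
I3 add r4: issue@4 deps=(None,0) exec_start@4 write@5
I4 mul r3: issue@5 deps=(2,2) exec_start@5 write@7
I5 mul r1: issue@6 deps=(4,4) exec_start@7 write@8

Answer: 2 4 5 5 7 8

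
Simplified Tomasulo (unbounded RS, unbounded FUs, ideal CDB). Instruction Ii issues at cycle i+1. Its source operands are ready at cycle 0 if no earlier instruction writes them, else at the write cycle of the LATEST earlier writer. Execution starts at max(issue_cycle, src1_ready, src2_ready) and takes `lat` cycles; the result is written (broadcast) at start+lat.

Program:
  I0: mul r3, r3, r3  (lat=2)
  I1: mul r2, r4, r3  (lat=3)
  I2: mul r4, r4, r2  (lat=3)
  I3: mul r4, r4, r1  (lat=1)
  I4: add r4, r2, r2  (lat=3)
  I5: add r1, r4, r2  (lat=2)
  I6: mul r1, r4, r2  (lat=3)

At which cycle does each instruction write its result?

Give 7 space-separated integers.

I0 mul r3: issue@1 deps=(None,None) exec_start@1 write@3
I1 mul r2: issue@2 deps=(None,0) exec_start@3 write@6
I2 mul r4: issue@3 deps=(None,1) exec_start@6 write@9
I3 mul r4: issue@4 deps=(2,None) exec_start@9 write@10
I4 add r4: issue@5 deps=(1,1) exec_start@6 write@9
I5 add r1: issue@6 deps=(4,1) exec_start@9 write@11
I6 mul r1: issue@7 deps=(4,1) exec_start@9 write@12

Answer: 3 6 9 10 9 11 12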